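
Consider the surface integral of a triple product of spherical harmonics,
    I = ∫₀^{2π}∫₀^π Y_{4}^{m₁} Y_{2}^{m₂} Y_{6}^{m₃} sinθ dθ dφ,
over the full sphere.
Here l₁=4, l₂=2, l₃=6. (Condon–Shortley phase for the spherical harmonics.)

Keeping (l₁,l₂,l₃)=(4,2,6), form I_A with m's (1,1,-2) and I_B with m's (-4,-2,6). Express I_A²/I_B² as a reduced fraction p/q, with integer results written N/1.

l's match ⇒ only the (l;m) 3-j factors differ between A and B.
A: triangle coeff Δ(4,2,6) = 1/6435; Σ_t [0,0]: t=0:+1/4320 = 1/4320; (3j)²=224/6435 [(4 2 6; 1 1 -2)], sign=+1
B: triangle coeff Δ(4,2,6) = 1/6435; Σ_t [0,0]: t=0:+1/967680 = 1/967680; (3j)²=1/13 [(4 2 6; -4 -2 6)], sign=+1
I_A²/I_B² = (224/6435)/(1/13) = 224/495

224/495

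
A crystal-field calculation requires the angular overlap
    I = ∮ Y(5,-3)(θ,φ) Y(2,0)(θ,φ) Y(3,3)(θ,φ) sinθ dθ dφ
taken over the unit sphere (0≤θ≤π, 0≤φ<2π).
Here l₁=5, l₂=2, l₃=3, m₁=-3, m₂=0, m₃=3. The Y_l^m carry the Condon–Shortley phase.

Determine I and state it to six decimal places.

-0.126792

Checks pass: Σm=0; 10 even; l₃=3∈[3,7].
(2·5+1)(2·2+1)(2·3+1) = 385
Δ: 4! 6! 0! / 11! → 1/2310
sum: t=2:+1/144 = 1/144
3j²(5 2 3; 0 0 0) = Δ·Π!·Σ² = 10/231  (sign -1)
sum: t=2:+1/2880 = 1/2880
3j²(5 2 3; -3 0 3) = Δ·Π!·Σ² = 2/165  (sign +1)
combine: 4πI² = 385·10/231·2/165 = 20/99
take √, sign -1: I = -0.12679218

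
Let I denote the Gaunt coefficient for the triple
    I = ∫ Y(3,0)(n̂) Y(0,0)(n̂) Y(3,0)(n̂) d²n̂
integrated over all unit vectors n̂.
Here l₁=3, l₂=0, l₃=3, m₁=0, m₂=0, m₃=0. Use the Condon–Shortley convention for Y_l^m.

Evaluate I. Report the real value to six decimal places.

0.282095

m-sum 0 ✓  L=6 even ✓  3≤3≤3 ✓
Π(2lᵢ+1) = 7×1×7 = 49
triangle coeff Δ(3,0,3) = 1/7
Σ_t [0,0]: t=0:+1/36 = 1/36
(3j)²=1/7 [(3 0 3; 0 0 0)], sign=-1
(m-triple is (0,0,0) — same symbol as above.)
⇒ 4πI² = 1/1
I = (+1)√(1/1/(4π)) = 0.28209479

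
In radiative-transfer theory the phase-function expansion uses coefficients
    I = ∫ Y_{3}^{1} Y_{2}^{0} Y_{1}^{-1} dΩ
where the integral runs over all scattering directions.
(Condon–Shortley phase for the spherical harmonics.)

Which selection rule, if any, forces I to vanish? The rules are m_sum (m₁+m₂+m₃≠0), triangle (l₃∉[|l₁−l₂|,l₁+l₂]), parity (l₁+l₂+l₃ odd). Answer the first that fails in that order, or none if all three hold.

none

m₁+m₂+m₃ = 1 + 0 − 1 = 0  ✓
triangle: |3−2|=1 ≤ l₃=1 ≤ 3+2=5  ✓
parity: l₁+l₂+l₃ = 6 is even  ✓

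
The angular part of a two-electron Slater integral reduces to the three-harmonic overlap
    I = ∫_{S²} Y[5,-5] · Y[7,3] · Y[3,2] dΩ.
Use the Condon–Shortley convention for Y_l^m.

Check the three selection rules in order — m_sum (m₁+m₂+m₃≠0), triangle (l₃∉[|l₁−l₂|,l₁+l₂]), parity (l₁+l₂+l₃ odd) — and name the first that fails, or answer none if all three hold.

Σmᵢ = 0  ✓
l₃∈[|l₁−l₂|,l₁+l₂]=[2,12], have l₃=3  ✓
Σlᵢ = 15 ⇒ odd  ✗

parity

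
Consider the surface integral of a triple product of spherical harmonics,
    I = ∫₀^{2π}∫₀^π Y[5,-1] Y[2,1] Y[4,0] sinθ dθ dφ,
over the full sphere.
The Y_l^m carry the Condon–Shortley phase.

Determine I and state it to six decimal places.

0.000000

l₁+l₂+l₃=11 is odd: 3j(l;000)=0 ⇒ I=0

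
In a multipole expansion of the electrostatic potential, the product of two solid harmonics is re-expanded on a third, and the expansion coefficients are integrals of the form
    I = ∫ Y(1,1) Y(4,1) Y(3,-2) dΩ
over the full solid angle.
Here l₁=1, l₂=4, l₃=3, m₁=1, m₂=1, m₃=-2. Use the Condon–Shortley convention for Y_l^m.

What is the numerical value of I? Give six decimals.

Rules hold: Σm=0, L=8 even, 3≤3≤5.
N = 3·9·7 = 189
Δ = 2!·0!·6!/9! = 1/252
Racah Σ t=1..1: t=1:−1/36 = -1/36
⇒ 3j(1 4 3; 0 0 0)² = 4/63, sgn +1
Racah Σ t=0..0: t=0:+1/240 = 1/240
⇒ 3j(1 4 3; 1 1 -2)² = 1/84, sgn -1
4πI² = N·(3j₀)²·(3jₘ)² = 1/7
I = -1·√(0.142857/4π) = -0.10662181

-0.106622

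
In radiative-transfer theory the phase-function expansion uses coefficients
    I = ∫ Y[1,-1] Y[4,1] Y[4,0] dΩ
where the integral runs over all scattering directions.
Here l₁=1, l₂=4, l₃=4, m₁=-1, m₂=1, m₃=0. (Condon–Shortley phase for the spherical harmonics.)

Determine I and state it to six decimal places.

0.000000

l₁+l₂+l₃=9 is odd: 3j(l;000)=0 ⇒ I=0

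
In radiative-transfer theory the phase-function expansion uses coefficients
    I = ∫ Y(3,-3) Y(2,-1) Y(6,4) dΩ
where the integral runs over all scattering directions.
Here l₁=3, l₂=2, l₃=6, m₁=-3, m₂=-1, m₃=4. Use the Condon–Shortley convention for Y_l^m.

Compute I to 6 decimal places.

|3−2|≤6≤3+2 violated ⇒ I = 0

0.000000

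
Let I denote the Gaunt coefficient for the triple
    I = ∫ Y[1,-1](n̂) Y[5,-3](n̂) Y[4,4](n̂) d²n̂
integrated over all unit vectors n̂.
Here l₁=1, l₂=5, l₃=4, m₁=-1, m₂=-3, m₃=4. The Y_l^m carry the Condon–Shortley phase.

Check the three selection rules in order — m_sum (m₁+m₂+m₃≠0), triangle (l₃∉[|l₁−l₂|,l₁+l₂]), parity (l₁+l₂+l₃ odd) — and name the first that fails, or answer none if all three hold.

none

Σmᵢ = 0  ✓
l₃∈[|l₁−l₂|,l₁+l₂]=[4,6], have l₃=4  ✓
Σlᵢ = 10 ⇒ even  ✓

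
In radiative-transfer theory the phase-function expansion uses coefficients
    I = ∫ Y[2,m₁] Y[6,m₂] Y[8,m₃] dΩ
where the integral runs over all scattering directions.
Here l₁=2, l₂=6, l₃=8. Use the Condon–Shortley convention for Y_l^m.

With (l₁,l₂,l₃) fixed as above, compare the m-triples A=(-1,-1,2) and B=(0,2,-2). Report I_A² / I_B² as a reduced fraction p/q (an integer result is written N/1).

16/15

l's match ⇒ only the (l;m) 3-j factors differ between A and B.
A: triangle coeff Δ(2,6,8) = 1/30940; Σ_t [0,0]: t=0:+1/3628800 = 1/3628800; (3j)²=36/1547 [(2 6 8; -1 -1 2)], sign=+1
B: triangle coeff Δ(2,6,8) = 1/30940; Σ_t [0,0]: t=0:+1/3870720 = 1/3870720; (3j)²=135/6188 [(2 6 8; 0 2 -2)], sign=+1
I_A²/I_B² = (36/1547)/(135/6188) = 16/15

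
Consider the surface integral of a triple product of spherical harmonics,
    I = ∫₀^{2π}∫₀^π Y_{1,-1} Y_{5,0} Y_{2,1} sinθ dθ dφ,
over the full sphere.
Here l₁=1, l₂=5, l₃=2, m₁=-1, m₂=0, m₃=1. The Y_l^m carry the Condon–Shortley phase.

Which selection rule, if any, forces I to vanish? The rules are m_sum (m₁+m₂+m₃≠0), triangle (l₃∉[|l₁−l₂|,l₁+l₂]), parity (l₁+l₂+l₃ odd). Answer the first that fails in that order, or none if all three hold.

triangle

azimuthal sum: -1 + 0 + 1 = 0  ✓
4 ≤ 2 ≤ 6 (triangle on l)  ✗
L = 1 + 5 + 2 = 8 (even)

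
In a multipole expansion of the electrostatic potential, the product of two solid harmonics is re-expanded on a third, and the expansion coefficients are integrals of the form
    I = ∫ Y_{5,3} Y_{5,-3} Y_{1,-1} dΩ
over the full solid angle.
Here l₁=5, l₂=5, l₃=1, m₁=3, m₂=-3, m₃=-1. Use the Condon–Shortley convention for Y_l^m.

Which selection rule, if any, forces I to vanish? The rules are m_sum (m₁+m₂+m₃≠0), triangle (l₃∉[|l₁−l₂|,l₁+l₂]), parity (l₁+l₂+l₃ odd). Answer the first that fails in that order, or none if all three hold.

m₁+m₂+m₃ = 3 − 3 − 1 = -1  ✗
triangle: |5−5|=0 ≤ l₃=1 ≤ 5+5=10
parity: l₁+l₂+l₃ = 11 is odd

m_sum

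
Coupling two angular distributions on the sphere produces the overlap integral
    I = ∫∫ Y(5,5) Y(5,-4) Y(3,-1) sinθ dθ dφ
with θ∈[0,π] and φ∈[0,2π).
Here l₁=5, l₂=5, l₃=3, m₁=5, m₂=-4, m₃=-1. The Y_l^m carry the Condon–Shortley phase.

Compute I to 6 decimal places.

0.000000

l₁+l₂+l₃=13 is odd: 3j(l;000)=0 ⇒ I=0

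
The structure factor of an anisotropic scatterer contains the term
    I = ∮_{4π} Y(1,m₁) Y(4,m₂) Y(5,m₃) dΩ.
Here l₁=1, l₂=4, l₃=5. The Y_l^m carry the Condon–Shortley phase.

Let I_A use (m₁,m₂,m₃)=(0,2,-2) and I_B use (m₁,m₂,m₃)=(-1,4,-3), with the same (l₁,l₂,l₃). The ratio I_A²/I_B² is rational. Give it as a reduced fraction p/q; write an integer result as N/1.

Same 1,4,5: normalisation and zero-m 3j drop out of the ratio.
A: Δ: 0! 2! 8! / 11! → 1/495; sum: t=0:+1/1440 = 1/1440; 3j²(1 4 5; 0 2 -2) = Δ·Π!·Σ² = 7/165  (sign -1)
B: Δ: 0! 2! 8! / 11! → 1/495; sum: t=0:+1/80640 = 1/80640; 3j²(1 4 5; -1 4 -3) = Δ·Π!·Σ² = 1/495  (sign +1)
I_A²/I_B² = (7/165)/(1/495) = 21/1

21/1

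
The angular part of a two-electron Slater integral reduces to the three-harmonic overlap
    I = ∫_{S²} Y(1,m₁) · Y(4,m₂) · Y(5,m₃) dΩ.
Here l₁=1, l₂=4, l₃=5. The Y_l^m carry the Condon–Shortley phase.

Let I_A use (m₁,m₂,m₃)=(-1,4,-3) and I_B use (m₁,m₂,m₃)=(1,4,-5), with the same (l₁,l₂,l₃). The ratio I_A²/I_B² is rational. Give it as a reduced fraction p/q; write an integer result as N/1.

l's match ⇒ only the (l;m) 3-j factors differ between A and B.
A: triangle coeff Δ(1,4,5) = 1/495; Σ_t [0,0]: t=0:+1/80640 = 1/80640; (3j)²=1/495 [(1 4 5; -1 4 -3)], sign=+1
B: triangle coeff Δ(1,4,5) = 1/495; Σ_t [0,0]: t=0:+1/80640 = 1/80640; (3j)²=1/11 [(1 4 5; 1 4 -5)], sign=+1
I_A²/I_B² = (1/495)/(1/11) = 1/45

1/45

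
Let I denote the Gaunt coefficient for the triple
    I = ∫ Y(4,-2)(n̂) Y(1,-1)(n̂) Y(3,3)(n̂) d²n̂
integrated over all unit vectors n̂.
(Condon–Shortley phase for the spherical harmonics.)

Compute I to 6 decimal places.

0.061558

m-sum 0 ✓  L=8 even ✓  3≤3≤5 ✓
Π(2lᵢ+1) = 9×3×7 = 189
triangle coeff Δ(4,1,3) = 1/252
Σ_t [1,1]: t=1:−1/36 = -1/36
(3j)²=4/63 [(4 1 3; 0 0 0)], sign=+1
Σ_t [0,0]: t=0:+1/1440 = 1/1440
(3j)²=1/252 [(4 1 3; -2 -1 3)], sign=+1
⇒ 4πI² = 1/21
I = (+1)√(1/21/(4π)) = 0.06155813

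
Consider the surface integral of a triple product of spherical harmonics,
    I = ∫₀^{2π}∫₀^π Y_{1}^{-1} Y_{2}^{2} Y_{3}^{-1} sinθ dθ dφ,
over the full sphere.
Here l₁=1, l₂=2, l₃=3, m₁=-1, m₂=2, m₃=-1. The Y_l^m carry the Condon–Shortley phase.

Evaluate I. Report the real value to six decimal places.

-0.082589

Rules hold: Σm=0, L=6 even, 1≤3≤3.
N = 3·5·7 = 105
Δ = 0!·2!·4!/7! = 1/105
Racah Σ t=0..0: t=0:+1/4 = 1/4
⇒ 3j(1 2 3; 0 0 0)² = 3/35, sgn -1
Racah Σ t=0..0: t=0:+1/48 = 1/48
⇒ 3j(1 2 3; -1 2 -1)² = 1/105, sgn +1
4πI² = N·(3j₀)²·(3jₘ)² = 3/35
I = -1·√(0.0857143/4π) = -0.08258890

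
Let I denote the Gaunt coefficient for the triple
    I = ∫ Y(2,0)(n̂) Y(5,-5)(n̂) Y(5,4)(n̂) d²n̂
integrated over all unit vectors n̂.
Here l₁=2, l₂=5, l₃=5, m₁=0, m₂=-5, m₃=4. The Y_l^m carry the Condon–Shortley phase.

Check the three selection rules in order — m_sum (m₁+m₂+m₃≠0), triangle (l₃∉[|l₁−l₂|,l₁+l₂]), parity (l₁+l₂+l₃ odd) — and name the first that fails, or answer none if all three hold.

m_sum

Σmᵢ = -1  ✗
l₃∈[|l₁−l₂|,l₁+l₂]=[3,7], have l₃=5
Σlᵢ = 12 ⇒ even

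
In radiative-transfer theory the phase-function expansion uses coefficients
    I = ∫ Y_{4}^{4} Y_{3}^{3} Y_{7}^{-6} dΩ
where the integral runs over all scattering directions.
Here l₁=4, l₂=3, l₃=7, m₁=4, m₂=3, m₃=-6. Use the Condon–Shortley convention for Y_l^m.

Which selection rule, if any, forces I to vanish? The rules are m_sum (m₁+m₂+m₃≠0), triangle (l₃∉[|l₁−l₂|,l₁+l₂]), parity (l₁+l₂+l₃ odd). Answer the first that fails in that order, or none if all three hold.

m_sum

m₁+m₂+m₃ = 4 + 3 − 6 = 1  ✗
triangle: |4−3|=1 ≤ l₃=7 ≤ 4+3=7
parity: l₁+l₂+l₃ = 14 is even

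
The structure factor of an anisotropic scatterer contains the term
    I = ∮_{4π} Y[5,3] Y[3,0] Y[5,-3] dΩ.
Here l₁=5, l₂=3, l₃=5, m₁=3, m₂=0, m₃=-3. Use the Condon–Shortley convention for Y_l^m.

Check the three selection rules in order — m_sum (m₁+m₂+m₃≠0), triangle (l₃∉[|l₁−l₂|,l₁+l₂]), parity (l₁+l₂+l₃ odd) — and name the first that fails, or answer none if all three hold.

parity

Σmᵢ = 0  ✓
l₃∈[|l₁−l₂|,l₁+l₂]=[2,8], have l₃=5  ✓
Σlᵢ = 13 ⇒ odd  ✗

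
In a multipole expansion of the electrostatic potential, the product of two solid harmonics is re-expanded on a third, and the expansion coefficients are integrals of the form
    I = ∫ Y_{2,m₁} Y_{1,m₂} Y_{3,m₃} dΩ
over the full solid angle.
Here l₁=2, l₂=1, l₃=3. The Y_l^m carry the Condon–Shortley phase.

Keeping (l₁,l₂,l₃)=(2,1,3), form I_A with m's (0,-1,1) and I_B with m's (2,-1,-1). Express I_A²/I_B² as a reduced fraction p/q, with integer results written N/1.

l's match ⇒ only the (l;m) 3-j factors differ between A and B.
A: triangle coeff Δ(2,1,3) = 1/105; Σ_t [0,0]: t=0:+1/8 = 1/8; (3j)²=2/35 [(2 1 3; 0 -1 1)], sign=+1
B: triangle coeff Δ(2,1,3) = 1/105; Σ_t [0,0]: t=0:+1/48 = 1/48; (3j)²=1/105 [(2 1 3; 2 -1 -1)], sign=+1
I_A²/I_B² = (2/35)/(1/105) = 6/1

6/1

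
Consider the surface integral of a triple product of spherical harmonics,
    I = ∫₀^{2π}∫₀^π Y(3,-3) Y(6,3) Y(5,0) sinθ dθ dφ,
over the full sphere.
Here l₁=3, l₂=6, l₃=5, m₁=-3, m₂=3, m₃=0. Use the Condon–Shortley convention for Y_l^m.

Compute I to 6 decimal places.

m-sum 0 ✓  L=14 even ✓  3≤5≤9 ✓
Π(2lᵢ+1) = 7×13×11 = 1001
triangle coeff Δ(3,6,5) = 1/675675
Σ_t [1,3]: t=1:−1/8640 t=2:+1/2304 t=3:−1/8640 = 7/34560
(3j)²=7/429 [(3 6 5; 0 0 0)], sign=-1
Σ_t [4,4]: t=4:+1/34560 = 1/34560
(3j)²=4/143 [(3 6 5; -3 3 0)], sign=-1
⇒ 4πI² = 196/429
I = (+1)√(196/429/(4π)) = 0.19067531

0.190675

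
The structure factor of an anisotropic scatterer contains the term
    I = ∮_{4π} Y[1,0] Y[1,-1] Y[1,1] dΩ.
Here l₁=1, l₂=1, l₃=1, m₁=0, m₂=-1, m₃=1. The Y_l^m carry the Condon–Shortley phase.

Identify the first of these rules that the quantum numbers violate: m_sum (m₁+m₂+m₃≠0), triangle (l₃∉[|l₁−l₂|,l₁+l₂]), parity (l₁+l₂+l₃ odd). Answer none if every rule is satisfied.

Σmᵢ = 0  ✓
l₃∈[|l₁−l₂|,l₁+l₂]=[0,2], have l₃=1  ✓
Σlᵢ = 3 ⇒ odd  ✗

parity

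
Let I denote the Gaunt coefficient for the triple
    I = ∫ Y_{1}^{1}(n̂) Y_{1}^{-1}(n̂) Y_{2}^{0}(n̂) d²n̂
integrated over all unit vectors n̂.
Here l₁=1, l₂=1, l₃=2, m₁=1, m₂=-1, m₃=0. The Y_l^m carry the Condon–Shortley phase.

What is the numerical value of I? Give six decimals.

Checks pass: Σm=0; 4 even; l₃=2∈[0,2].
(2·1+1)(2·1+1)(2·2+1) = 45
Δ: 0! 2! 2! / 5! → 1/30
sum: t=0:+1/1 = 1/1
3j²(1 1 2; 0 0 0) = Δ·Π!·Σ² = 2/15  (sign +1)
sum: t=0:+1/4 = 1/4
3j²(1 1 2; 1 -1 0) = Δ·Π!·Σ² = 1/30  (sign +1)
combine: 4πI² = 45·2/15·1/30 = 1/5
take √, sign +1: I = 0.12615663

0.126157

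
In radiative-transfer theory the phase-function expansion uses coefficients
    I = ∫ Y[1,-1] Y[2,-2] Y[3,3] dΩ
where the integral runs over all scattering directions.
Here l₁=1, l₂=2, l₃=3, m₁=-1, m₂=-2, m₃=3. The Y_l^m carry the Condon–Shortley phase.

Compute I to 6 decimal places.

-0.319865

Rules hold: Σm=0, L=6 even, 1≤3≤3.
N = 3·5·7 = 105
Δ = 0!·2!·4!/7! = 1/105
Racah Σ t=0..0: t=0:+1/4 = 1/4
⇒ 3j(1 2 3; 0 0 0)² = 3/35, sgn -1
Racah Σ t=0..0: t=0:+1/48 = 1/48
⇒ 3j(1 2 3; -1 -2 3)² = 1/7, sgn +1
4πI² = N·(3j₀)²·(3jₘ)² = 9/7
I = -1·√(1.28571/4π) = -0.31986543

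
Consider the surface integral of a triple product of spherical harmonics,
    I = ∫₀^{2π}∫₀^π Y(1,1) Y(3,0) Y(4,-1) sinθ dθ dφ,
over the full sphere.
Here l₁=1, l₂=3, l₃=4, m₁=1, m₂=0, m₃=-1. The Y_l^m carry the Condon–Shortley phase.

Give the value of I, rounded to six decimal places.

m-sum 0 ✓  L=8 even ✓  2≤4≤4 ✓
Π(2lᵢ+1) = 3×7×9 = 189
triangle coeff Δ(1,3,4) = 1/252
Σ_t [0,0]: t=0:+1/36 = 1/36
(3j)²=4/63 [(1 3 4; 0 0 0)], sign=+1
Σ_t [0,0]: t=0:+1/72 = 1/72
(3j)²=5/126 [(1 3 4; 1 0 -1)], sign=-1
⇒ 4πI² = 10/21
I = (-1)√(10/21/(4π)) = -0.19466390

-0.194664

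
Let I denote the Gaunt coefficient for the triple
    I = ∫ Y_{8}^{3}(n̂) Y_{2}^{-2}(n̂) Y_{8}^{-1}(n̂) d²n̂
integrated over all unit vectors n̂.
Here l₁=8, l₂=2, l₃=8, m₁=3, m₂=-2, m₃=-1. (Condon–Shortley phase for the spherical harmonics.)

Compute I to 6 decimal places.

0.184248

Rules hold: Σm=0, L=18 even, 6≤8≤10.
N = 17·5·17 = 1445
Δ = 2!·14!·2!/19! = 1/348840
Racah Σ t=0..2: t=0:+1/116121600 t=1:−1/25401600 t=2:+1/116121600 = -1/45158400
⇒ 3j(8 2 8; 0 0 0)² = 24/1615, sgn -1
Racah Σ t=0..0: t=0:+1/174182400 = 1/174182400
⇒ 3j(8 2 8; 3 -2 -1)² = 77/3876, sgn -1
4πI² = N·(3j₀)²·(3jₘ)² = 154/361
I = +1·√(0.426593/4π) = 0.18424759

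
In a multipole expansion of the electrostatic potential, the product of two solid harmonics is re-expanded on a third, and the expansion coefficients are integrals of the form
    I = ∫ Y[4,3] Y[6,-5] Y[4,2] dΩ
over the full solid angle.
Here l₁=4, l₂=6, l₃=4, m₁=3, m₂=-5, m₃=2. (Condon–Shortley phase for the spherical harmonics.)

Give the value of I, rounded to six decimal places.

Rules hold: Σm=0, L=14 even, 2≤4≤10.
N = 9·13·9 = 1053
Δ = 6!·2!·6!/15! = 1/1261260
Racah Σ t=2..4: t=2:+1/4608 t=3:−1/1296 t=4:+1/4608 = -7/20736
⇒ 3j(4 6 4; 0 0 0)² = 20/1287, sgn -1
Racah Σ t=0..1: t=0:+1/86400 t=1:−1/172800 = 1/172800
⇒ 3j(4 6 4; 3 -5 2)² = 1/130, sgn +1
4πI² = N·(3j₀)²·(3jₘ)² = 18/143
I = -1·√(0.125874/4π) = -0.10008369

-0.100084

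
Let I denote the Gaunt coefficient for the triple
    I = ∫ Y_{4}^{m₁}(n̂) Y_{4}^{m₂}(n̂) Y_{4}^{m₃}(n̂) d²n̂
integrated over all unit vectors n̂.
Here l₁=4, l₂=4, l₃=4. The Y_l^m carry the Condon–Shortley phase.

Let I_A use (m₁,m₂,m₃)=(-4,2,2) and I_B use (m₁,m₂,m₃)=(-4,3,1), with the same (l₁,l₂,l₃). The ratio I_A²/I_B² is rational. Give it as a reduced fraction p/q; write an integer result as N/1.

Shared (l₁,l₂,l₃)=(4,4,4): N and (l;000)² cancel in I_A²/I_B².
A: Δ = 4!·4!·4!/13! = 1/450450; Racah Σ t=4..4: t=4:+1/2304 = 1/2304; ⇒ 3j(4 4 4; -4 2 2)² = 5/143, sgn +1
B: Δ = 4!·4!·4!/13! = 1/450450; Racah Σ t=4..4: t=4:+1/3456 = 1/3456; ⇒ 3j(4 4 4; -4 3 1)² = 35/1287, sgn -1
I_A²/I_B² = (5/143)/(35/1287) = 9/7

9/7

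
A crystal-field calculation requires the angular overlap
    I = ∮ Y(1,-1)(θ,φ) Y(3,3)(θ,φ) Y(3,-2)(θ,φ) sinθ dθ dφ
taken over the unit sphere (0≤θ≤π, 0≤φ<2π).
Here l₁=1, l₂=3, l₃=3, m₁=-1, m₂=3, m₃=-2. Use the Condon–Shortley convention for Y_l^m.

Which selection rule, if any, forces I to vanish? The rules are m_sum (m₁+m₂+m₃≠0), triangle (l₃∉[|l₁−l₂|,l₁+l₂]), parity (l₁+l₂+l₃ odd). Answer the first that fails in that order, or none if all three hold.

parity

m₁+m₂+m₃ = -1 + 3 − 2 = 0  ✓
triangle: |1−3|=2 ≤ l₃=3 ≤ 1+3=4  ✓
parity: l₁+l₂+l₃ = 7 is odd  ✗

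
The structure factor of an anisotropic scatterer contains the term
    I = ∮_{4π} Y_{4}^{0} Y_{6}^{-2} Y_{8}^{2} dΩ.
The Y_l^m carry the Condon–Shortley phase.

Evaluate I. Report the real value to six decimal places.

0.061331

Rules hold: Σm=0, L=18 even, 2≤8≤10.
N = 9·13·17 = 1989
Δ = 2!·6!·10!/19! = 1/23279256
Racah Σ t=0..2: t=0:+1/1658880 t=1:−1/518400 t=2:+1/1658880 = -1/1382400
⇒ 3j(4 6 8; 0 0 0)² = 504/46189, sgn -1
Racah Σ t=0..2: t=0:+1/1658880 t=1:−1/1088640 t=2:+1/7741440 = -13/69672960
⇒ 3j(4 6 8; 0 -2 2)² = 325/149226, sgn -1
4πI² = N·(3j₀)²·(3jₘ)² = 35100/742577
I = +1·√(0.0472678/4π) = 0.06133069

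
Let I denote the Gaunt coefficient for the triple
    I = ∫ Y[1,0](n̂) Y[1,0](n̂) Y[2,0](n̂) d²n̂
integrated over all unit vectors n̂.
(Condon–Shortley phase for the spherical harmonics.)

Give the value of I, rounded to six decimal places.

Checks pass: Σm=0; 4 even; l₃=2∈[0,2].
(2·1+1)(2·1+1)(2·2+1) = 45
Δ: 0! 2! 2! / 5! → 1/30
sum: t=0:+1/1 = 1/1
3j²(1 1 2; 0 0 0) = Δ·Π!·Σ² = 2/15  (sign +1)
(m-triple is (0,0,0) — same symbol as above.)
combine: 4πI² = 45·2/15·2/15 = 4/5
take √, sign +1: I = 0.25231325

0.252313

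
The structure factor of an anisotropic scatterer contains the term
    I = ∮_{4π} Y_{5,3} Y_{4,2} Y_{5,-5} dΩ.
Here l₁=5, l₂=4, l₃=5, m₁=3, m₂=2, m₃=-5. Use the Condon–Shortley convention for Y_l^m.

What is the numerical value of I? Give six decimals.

-0.184127

Checks pass: Σm=0; 14 even; l₃=5∈[1,9].
(2·5+1)(2·4+1)(2·5+1) = 1089
Δ: 4! 6! 4! / 15! → 1/3153150
sum: t=0:+1/69120 t=1:−1/1728 t=2:+1/576 t=3:−1/1728 t=4:+1/69120 = 7/11520
3j²(5 4 5; 0 0 0) = Δ·Π!·Σ² = 2/143  (sign -1)
sum: t=2:+1/69120 = 1/69120
3j²(5 4 5; 3 2 -5) = Δ·Π!·Σ² = 4/143  (sign +1)
combine: 4πI² = 1089·2/143·4/143 = 72/169
take √, sign -1: I = -0.18412721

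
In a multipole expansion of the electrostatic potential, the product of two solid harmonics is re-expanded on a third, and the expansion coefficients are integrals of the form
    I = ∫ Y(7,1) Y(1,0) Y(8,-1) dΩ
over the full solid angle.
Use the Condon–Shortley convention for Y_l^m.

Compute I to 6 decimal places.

-0.242860

Checks pass: Σm=0; 16 even; l₃=8∈[6,8].
(2·7+1)(2·1+1)(2·8+1) = 765
Δ: 0! 14! 2! / 17! → 1/2040
sum: t=0:+1/25401600 = 1/25401600
3j²(7 1 8; 0 0 0) = Δ·Π!·Σ² = 8/255  (sign +1)
sum: t=0:+1/29030400 = 1/29030400
3j²(7 1 8; 1 0 -1) = Δ·Π!·Σ² = 21/680  (sign -1)
combine: 4πI² = 765·8/255·21/680 = 63/85
take √, sign -1: I = -0.24285994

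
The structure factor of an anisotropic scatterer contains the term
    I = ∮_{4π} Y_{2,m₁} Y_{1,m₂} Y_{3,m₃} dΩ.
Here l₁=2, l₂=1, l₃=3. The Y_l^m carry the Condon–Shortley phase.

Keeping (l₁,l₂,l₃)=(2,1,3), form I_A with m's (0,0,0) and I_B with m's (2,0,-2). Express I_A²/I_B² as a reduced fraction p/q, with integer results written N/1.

l's match ⇒ only the (l;m) 3-j factors differ between A and B.
A: triangle coeff Δ(2,1,3) = 1/105; Σ_t [0,0]: t=0:+1/4 = 1/4; (3j)²=3/35 [(2 1 3; 0 0 0)], sign=-1
B: triangle coeff Δ(2,1,3) = 1/105; Σ_t [0,0]: t=0:+1/24 = 1/24; (3j)²=1/21 [(2 1 3; 2 0 -2)], sign=-1
I_A²/I_B² = (3/35)/(1/21) = 9/5

9/5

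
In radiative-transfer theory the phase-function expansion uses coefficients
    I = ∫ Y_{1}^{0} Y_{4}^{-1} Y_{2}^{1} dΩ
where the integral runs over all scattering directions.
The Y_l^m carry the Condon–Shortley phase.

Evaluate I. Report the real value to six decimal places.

0.000000

|1−4|≤2≤1+4 violated ⇒ I = 0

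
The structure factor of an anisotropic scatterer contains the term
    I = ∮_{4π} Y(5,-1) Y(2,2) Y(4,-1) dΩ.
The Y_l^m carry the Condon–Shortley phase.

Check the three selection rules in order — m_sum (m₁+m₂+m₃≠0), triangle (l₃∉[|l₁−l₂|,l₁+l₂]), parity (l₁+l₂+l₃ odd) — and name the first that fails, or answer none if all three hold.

parity

azimuthal sum: -1 + 2 − 1 = 0  ✓
3 ≤ 4 ≤ 7 (triangle on l)  ✓
L = 5 + 2 + 4 = 11 (odd)  ✗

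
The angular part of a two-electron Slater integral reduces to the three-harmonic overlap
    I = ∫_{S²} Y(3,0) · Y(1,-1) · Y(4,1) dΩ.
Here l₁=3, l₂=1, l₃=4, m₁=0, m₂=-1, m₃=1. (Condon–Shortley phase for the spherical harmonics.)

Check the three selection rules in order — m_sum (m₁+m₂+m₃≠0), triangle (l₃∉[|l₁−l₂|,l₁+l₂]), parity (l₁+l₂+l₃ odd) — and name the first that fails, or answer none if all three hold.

none

m₁+m₂+m₃ = 0 − 1 + 1 = 0  ✓
triangle: |3−1|=2 ≤ l₃=4 ≤ 3+1=4  ✓
parity: l₁+l₂+l₃ = 8 is even  ✓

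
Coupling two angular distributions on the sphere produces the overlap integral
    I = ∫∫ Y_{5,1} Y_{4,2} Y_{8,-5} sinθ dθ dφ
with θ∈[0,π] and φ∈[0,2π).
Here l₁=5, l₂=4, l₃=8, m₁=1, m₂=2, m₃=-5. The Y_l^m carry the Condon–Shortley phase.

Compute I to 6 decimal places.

m-sum = 1 + 2 − 5 = -2 ≠ 0 ⇒ I = 0

0.000000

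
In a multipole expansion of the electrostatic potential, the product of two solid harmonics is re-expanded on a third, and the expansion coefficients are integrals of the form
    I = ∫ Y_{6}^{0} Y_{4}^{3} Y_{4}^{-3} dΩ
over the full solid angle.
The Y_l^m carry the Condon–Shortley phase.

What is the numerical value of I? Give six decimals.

Checks pass: Σm=0; 14 even; l₃=4∈[2,10].
(2·6+1)(2·4+1)(2·4+1) = 1053
Δ: 6! 6! 2! / 15! → 1/1261260
sum: t=2:+1/4608 t=3:−1/1296 t=4:+1/4608 = -7/20736
3j²(6 4 4; 0 0 0) = Δ·Π!·Σ² = 20/1287  (sign -1)
sum: t=5:−1/28800 t=6:+1/518400 = -17/518400
3j²(6 4 4; 0 3 -3) = Δ·Π!·Σ² = 289/25740  (sign +1)
combine: 4πI² = 1053·20/1287·289/25740 = 289/1573
take √, sign -1: I = -0.12091485

-0.120915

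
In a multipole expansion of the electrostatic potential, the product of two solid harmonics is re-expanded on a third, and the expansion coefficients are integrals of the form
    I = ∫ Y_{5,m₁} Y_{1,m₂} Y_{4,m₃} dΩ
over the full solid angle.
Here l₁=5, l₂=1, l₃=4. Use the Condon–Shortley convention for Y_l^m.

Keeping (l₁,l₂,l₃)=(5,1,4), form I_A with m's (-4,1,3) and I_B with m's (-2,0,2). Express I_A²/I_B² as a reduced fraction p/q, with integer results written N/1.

12/7

l's match ⇒ only the (l;m) 3-j factors differ between A and B.
A: triangle coeff Δ(5,1,4) = 1/495; Σ_t [2,2]: t=2:+1/10080 = 1/10080; (3j)²=4/55 [(5 1 4; -4 1 3)], sign=-1
B: triangle coeff Δ(5,1,4) = 1/495; Σ_t [1,1]: t=1:−1/1440 = -1/1440; (3j)²=7/165 [(5 1 4; -2 0 2)], sign=-1
I_A²/I_B² = (4/55)/(7/165) = 12/7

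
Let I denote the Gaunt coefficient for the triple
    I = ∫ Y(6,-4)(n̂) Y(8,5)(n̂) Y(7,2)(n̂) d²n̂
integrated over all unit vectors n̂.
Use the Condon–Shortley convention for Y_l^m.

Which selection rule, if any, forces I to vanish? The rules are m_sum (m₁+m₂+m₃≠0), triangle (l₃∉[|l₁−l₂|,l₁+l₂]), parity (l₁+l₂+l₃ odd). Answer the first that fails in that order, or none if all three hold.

m_sum

azimuthal sum: -4 + 5 + 2 = 3  ✗
2 ≤ 7 ≤ 14 (triangle on l)
L = 6 + 8 + 7 = 21 (odd)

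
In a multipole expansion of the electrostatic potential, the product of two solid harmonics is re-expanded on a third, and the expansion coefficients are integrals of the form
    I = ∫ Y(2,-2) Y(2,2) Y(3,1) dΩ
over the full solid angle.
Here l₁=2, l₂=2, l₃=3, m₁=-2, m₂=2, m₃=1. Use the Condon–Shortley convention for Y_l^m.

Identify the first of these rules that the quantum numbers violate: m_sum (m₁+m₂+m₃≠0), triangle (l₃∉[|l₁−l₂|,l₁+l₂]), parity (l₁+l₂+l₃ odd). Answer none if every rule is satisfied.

azimuthal sum: -2 + 2 + 1 = 1  ✗
0 ≤ 3 ≤ 4 (triangle on l)
L = 2 + 2 + 3 = 7 (odd)

m_sum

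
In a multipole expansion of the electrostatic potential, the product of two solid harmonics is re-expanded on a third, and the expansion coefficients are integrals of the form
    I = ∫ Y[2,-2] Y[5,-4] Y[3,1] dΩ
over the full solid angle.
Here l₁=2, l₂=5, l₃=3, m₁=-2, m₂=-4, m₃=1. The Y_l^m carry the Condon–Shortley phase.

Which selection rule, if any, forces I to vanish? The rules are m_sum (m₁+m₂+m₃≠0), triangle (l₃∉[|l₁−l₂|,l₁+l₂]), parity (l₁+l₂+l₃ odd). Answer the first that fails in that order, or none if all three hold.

m_sum

azimuthal sum: -2 − 4 + 1 = -5  ✗
3 ≤ 3 ≤ 7 (triangle on l)
L = 2 + 5 + 3 = 10 (even)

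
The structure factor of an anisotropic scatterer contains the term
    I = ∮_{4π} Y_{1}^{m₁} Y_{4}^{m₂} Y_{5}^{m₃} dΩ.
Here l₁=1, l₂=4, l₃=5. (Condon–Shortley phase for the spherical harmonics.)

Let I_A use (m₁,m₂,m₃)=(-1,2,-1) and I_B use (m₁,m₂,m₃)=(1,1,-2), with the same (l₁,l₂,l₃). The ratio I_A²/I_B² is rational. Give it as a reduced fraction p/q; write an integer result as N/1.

l's match ⇒ only the (l;m) 3-j factors differ between A and B.
A: triangle coeff Δ(1,4,5) = 1/495; Σ_t [0,0]: t=0:+1/2880 = 1/2880; (3j)²=2/165 [(1 4 5; -1 2 -1)], sign=+1
B: triangle coeff Δ(1,4,5) = 1/495; Σ_t [0,0]: t=0:+1/1440 = 1/1440; (3j)²=7/165 [(1 4 5; 1 1 -2)], sign=-1
I_A²/I_B² = (2/165)/(7/165) = 2/7

2/7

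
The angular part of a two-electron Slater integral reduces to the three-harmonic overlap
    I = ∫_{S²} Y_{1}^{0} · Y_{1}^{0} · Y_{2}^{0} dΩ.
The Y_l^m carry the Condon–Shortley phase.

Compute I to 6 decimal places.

0.252313

Checks pass: Σm=0; 4 even; l₃=2∈[0,2].
(2·1+1)(2·1+1)(2·2+1) = 45
Δ: 0! 2! 2! / 5! → 1/30
sum: t=0:+1/1 = 1/1
3j²(1 1 2; 0 0 0) = Δ·Π!·Σ² = 2/15  (sign +1)
(m-triple is (0,0,0) — same symbol as above.)
combine: 4πI² = 45·2/15·2/15 = 4/5
take √, sign +1: I = 0.25231325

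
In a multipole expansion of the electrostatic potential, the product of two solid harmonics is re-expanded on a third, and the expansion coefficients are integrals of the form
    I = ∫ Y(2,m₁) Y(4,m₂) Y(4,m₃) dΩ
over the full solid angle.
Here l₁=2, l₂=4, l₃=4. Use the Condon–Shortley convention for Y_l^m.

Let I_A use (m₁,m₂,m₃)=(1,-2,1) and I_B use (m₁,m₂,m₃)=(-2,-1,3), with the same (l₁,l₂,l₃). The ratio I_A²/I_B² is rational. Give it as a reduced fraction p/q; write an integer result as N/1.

9/14

Shared (l₁,l₂,l₃)=(2,4,4): N and (l;000)² cancel in I_A²/I_B².
A: Δ = 2!·2!·6!/11! = 1/13860; Racah Σ t=0..1: t=0:+1/96 t=1:−1/240 = 1/160; ⇒ 3j(2 4 4; 1 -2 1)² = 27/1540, sgn -1
B: Δ = 2!·2!·6!/11! = 1/13860; Racah Σ t=2..2: t=2:+1/480 = 1/480; ⇒ 3j(2 4 4; -2 -1 3)² = 3/110, sgn -1
I_A²/I_B² = (27/1540)/(3/110) = 9/14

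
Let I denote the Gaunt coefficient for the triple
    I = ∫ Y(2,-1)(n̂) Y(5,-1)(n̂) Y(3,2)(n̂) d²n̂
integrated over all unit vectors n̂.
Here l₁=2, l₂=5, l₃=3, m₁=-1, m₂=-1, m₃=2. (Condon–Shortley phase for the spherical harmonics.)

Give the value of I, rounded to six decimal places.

-0.117387

Rules hold: Σm=0, L=10 even, 3≤3≤7.
N = 5·11·7 = 385
Δ = 4!·0!·6!/11! = 1/2310
Racah Σ t=2..2: t=2:+1/144 = 1/144
⇒ 3j(2 5 3; 0 0 0)² = 10/231, sgn -1
Racah Σ t=3..3: t=3:−1/720 = -1/720
⇒ 3j(2 5 3; -1 -1 2)² = 4/385, sgn +1
4πI² = N·(3j₀)²·(3jₘ)² = 40/231
I = -1·√(0.17316/4π) = -0.11738675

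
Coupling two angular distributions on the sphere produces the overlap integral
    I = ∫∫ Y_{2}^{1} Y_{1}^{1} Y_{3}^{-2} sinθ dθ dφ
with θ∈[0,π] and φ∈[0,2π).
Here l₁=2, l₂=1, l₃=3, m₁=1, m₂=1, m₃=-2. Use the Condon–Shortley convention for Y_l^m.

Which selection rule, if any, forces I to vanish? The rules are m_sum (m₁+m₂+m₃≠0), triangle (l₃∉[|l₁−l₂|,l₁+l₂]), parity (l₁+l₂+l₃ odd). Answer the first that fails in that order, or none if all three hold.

none

Σmᵢ = 0  ✓
l₃∈[|l₁−l₂|,l₁+l₂]=[1,3], have l₃=3  ✓
Σlᵢ = 6 ⇒ even  ✓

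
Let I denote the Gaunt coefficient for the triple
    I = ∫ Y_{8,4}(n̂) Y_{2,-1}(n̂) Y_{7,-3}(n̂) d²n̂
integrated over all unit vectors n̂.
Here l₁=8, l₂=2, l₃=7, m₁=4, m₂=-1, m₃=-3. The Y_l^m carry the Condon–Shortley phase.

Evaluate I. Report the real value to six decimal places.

0.000000

Σlᵢ=17 odd — θ-integrand is odd under cosθ→−cosθ; I=0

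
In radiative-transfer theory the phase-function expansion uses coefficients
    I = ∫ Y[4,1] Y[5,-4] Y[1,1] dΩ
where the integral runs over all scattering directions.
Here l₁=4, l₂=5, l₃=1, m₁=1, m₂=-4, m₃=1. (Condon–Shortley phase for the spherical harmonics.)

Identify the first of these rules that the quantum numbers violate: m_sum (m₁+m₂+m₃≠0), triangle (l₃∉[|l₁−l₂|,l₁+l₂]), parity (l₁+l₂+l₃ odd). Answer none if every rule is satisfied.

azimuthal sum: 1 − 4 + 1 = -2  ✗
1 ≤ 1 ≤ 9 (triangle on l)
L = 4 + 5 + 1 = 10 (even)

m_sum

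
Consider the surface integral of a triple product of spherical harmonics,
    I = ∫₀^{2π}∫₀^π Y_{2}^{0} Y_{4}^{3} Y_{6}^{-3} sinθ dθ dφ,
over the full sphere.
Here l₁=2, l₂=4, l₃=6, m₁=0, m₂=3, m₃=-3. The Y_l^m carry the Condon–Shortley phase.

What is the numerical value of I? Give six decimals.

-0.165283

Rules hold: Σm=0, L=12 even, 2≤6≤6.
N = 5·9·13 = 585
Δ = 0!·4!·8!/13! = 1/6435
Racah Σ t=0..0: t=0:+1/2304 = 1/2304
⇒ 3j(2 4 6; 0 0 0)² = 5/143, sgn +1
Racah Σ t=0..0: t=0:+1/20160 = 1/20160
⇒ 3j(2 4 6; 0 3 -3)² = 12/715, sgn -1
4πI² = N·(3j₀)²·(3jₘ)² = 540/1573
I = -1·√(0.343293/4π) = -0.16528277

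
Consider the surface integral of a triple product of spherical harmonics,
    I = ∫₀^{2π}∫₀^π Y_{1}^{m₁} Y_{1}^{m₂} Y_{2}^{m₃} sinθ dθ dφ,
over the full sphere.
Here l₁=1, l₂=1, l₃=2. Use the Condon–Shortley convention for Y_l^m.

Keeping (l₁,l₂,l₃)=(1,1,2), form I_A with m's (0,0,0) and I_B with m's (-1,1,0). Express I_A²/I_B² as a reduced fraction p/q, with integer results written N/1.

4/1

Same 1,1,2: normalisation and zero-m 3j drop out of the ratio.
A: Δ: 0! 2! 2! / 5! → 1/30; sum: t=0:+1/1 = 1/1; 3j²(1 1 2; 0 0 0) = Δ·Π!·Σ² = 2/15  (sign +1)
B: Δ: 0! 2! 2! / 5! → 1/30; sum: t=0:+1/4 = 1/4; 3j²(1 1 2; -1 1 0) = Δ·Π!·Σ² = 1/30  (sign +1)
I_A²/I_B² = (2/15)/(1/30) = 4/1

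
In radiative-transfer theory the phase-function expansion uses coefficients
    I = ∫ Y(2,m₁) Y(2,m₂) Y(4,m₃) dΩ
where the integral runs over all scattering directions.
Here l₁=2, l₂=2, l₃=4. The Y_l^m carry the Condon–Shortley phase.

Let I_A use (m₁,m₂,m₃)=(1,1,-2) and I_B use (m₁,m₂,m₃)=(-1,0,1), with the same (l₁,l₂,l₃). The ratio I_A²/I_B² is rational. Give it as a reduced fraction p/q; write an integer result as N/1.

l's match ⇒ only the (l;m) 3-j factors differ between A and B.
A: triangle coeff Δ(2,2,4) = 1/630; Σ_t [0,0]: t=0:+1/36 = 1/36; (3j)²=4/63 [(2 2 4; 1 1 -2)], sign=+1
B: triangle coeff Δ(2,2,4) = 1/630; Σ_t [0,0]: t=0:+1/24 = 1/24; (3j)²=1/21 [(2 2 4; -1 0 1)], sign=-1
I_A²/I_B² = (4/63)/(1/21) = 4/3

4/3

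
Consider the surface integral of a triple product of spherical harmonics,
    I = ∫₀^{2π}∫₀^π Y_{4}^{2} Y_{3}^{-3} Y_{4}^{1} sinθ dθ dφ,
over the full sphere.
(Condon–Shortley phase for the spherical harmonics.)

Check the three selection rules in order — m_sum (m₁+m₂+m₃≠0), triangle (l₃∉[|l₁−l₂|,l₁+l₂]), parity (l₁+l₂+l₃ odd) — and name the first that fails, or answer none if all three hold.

Σmᵢ = 0  ✓
l₃∈[|l₁−l₂|,l₁+l₂]=[1,7], have l₃=4  ✓
Σlᵢ = 11 ⇒ odd  ✗

parity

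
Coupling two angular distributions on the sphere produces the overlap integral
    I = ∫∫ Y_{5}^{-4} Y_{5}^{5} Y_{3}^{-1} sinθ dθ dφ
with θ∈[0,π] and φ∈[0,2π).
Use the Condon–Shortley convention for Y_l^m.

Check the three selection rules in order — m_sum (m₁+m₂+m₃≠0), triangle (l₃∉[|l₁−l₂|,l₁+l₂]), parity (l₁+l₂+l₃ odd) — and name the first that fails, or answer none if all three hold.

Σmᵢ = 0  ✓
l₃∈[|l₁−l₂|,l₁+l₂]=[0,10], have l₃=3  ✓
Σlᵢ = 13 ⇒ odd  ✗

parity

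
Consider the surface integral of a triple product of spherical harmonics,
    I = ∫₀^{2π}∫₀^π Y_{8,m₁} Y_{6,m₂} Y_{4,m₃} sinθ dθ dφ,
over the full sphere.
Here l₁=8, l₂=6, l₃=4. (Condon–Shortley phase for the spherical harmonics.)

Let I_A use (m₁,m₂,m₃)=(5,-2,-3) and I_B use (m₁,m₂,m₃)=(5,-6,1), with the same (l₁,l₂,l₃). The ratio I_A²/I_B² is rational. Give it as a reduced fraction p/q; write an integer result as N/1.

Same 8,6,4: normalisation and zero-m 3j drop out of the ratio.
A: Δ: 10! 6! 2! / 19! → 1/23279256; sum: t=2:+1/19353600 t=3:−1/21772800 = 1/174182400; 3j²(8 6 4; 5 -2 -3) = Δ·Π!·Σ² = 1/3876  (sign -1)
B: Δ: 10! 6! 2! / 19! → 1/23279256; sum: t=0:+1/261273600 = 1/261273600; 3j²(8 6 4; 5 -6 1) = Δ·Π!·Σ² = 55/6783  (sign -1)
I_A²/I_B² = (1/3876)/(55/6783) = 7/220

7/220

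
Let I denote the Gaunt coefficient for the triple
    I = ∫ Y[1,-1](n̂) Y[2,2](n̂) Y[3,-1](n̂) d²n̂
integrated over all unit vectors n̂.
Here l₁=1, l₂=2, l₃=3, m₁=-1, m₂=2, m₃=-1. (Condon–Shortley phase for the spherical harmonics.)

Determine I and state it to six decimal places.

-0.082589

m-sum 0 ✓  L=6 even ✓  1≤3≤3 ✓
Π(2lᵢ+1) = 3×5×7 = 105
triangle coeff Δ(1,2,3) = 1/105
Σ_t [0,0]: t=0:+1/4 = 1/4
(3j)²=3/35 [(1 2 3; 0 0 0)], sign=-1
Σ_t [0,0]: t=0:+1/48 = 1/48
(3j)²=1/105 [(1 2 3; -1 2 -1)], sign=+1
⇒ 4πI² = 3/35
I = (-1)√(3/35/(4π)) = -0.08258890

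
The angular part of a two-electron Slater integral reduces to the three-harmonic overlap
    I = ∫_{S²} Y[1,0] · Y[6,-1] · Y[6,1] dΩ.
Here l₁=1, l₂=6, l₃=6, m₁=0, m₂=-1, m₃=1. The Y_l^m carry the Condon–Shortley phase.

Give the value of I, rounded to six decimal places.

Σlᵢ=13 odd — θ-integrand is odd under cosθ→−cosθ; I=0

0.000000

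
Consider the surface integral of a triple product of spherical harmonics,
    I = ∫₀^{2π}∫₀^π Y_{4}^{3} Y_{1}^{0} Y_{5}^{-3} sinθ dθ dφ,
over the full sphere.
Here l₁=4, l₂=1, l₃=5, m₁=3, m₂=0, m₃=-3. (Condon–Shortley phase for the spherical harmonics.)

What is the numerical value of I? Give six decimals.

-0.196426

Checks pass: Σm=0; 10 even; l₃=5∈[3,5].
(2·4+1)(2·1+1)(2·5+1) = 297
Δ: 0! 8! 2! / 11! → 1/495
sum: t=0:+1/576 = 1/576
3j²(4 1 5; 0 0 0) = Δ·Π!·Σ² = 5/99  (sign -1)
sum: t=0:+1/5040 = 1/5040
3j²(4 1 5; 3 0 -3) = Δ·Π!·Σ² = 16/495  (sign +1)
combine: 4πI² = 297·5/99·16/495 = 16/33
take √, sign -1: I = -0.19642560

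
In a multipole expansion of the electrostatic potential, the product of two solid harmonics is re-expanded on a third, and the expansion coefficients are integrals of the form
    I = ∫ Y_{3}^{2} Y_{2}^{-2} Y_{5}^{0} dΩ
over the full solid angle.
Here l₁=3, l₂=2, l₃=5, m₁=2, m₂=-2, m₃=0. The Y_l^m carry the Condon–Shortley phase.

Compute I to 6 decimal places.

0.053579

Rules hold: Σm=0, L=10 even, 1≤5≤5.
N = 7·5·11 = 385
Δ = 0!·6!·4!/11! = 1/2310
Racah Σ t=0..0: t=0:+1/144 = 1/144
⇒ 3j(3 2 5; 0 0 0)² = 10/231, sgn -1
Racah Σ t=0..0: t=0:+1/2880 = 1/2880
⇒ 3j(3 2 5; 2 -2 0)² = 1/462, sgn -1
4πI² = N·(3j₀)²·(3jₘ)² = 25/693
I = +1·√(0.036075/4π) = 0.05357948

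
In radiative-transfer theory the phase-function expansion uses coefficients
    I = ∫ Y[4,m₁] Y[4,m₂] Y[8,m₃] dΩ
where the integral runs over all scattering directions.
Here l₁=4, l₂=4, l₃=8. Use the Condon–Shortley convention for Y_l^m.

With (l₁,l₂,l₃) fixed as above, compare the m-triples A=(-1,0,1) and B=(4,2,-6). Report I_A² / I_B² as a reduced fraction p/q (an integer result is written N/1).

210/143

Same 4,4,8: normalisation and zero-m 3j drop out of the ratio.
A: Δ: 0! 8! 8! / 17! → 1/218790; sum: t=0:+1/414720 = 1/414720; 3j²(4 4 8; -1 0 1) = Δ·Π!·Σ² = 49/2431  (sign -1)
B: Δ: 0! 8! 8! / 17! → 1/218790; sum: t=0:+1/58060800 = 1/58060800; 3j²(4 4 8; 4 2 -6) = Δ·Π!·Σ² = 7/510  (sign +1)
I_A²/I_B² = (49/2431)/(7/510) = 210/143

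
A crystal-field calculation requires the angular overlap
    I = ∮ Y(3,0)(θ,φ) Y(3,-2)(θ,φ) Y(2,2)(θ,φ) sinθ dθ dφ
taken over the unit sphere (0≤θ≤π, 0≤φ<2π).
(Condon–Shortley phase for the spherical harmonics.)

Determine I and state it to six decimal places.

Rules hold: Σm=0, L=8 even, 0≤2≤6.
N = 7·7·5 = 245
Δ = 4!·2!·2!/9! = 1/3780
Racah Σ t=1..3: t=1:−1/24 t=2:+1/4 t=3:−1/24 = 1/6
⇒ 3j(3 3 2; 0 0 0)² = 4/105, sgn +1
Racah Σ t=1..1: t=1:−1/24 = -1/24
⇒ 3j(3 3 2; 0 -2 2)² = 1/21, sgn -1
4πI² = N·(3j₀)²·(3jₘ)² = 4/9
I = -1·√(0.444444/4π) = -0.18806319

-0.188063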